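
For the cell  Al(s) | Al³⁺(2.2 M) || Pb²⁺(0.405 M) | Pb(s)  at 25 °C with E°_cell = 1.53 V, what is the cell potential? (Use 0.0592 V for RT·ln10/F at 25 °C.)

Balancing electrons gives n = 6; the reaction quotient is Q = [Al³⁺]^2/[Pb²⁺]^3 = 72.9.
At 25 °C, E = E° − (0.0592/n) log Q = 1.53 − (0.0592/6)(1.862) = 1.530 − 0.018 = 1.512 V.

1.51 V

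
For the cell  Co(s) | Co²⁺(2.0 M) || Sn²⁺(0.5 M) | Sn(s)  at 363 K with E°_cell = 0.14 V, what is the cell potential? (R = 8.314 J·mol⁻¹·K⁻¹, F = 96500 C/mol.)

0.118 V

Balancing electrons gives n = 2; the reaction quotient is Q = [Co²⁺]/[Sn²⁺] = 4.00.
E = E° − (RT/nF) ln Q = 0.14 − (8.314×363)/(2×96500) × (1.386) = 0.140 − 0.022 = 0.118 V.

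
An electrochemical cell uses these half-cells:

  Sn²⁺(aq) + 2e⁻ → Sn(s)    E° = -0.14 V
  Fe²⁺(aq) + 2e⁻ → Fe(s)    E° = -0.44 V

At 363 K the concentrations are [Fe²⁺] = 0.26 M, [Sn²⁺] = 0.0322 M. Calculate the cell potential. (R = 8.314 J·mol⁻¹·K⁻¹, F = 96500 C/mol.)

0.267 V

The Sn²⁺/Sn couple has the higher reduction potential and acts as the cathode, so E°_cell = -0.14 − (-0.44) = 0.30 V.
Balancing electrons gives n = 2; the reaction quotient is Q = [Fe²⁺]/[Sn²⁺] = 8.07.
E = E° − (RT/nF) ln Q = 0.30 − (8.314×363)/(2×96500) × (2.089) = 0.300 − 0.033 = 0.267 V.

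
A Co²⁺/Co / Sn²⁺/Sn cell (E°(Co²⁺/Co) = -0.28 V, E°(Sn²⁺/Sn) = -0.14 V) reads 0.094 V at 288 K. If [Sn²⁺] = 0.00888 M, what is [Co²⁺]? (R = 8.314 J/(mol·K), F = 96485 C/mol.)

From the Nernst equation, ln Q = nF(E° − E)/RT = 2×96485×(0.14 − 0.094)/(8.314×288) = 3.707, so Q = 40.7.
With Q = [Co²⁺]/[Sn²⁺] and the known concentrations, [Co²⁺] in the numerator gives [Co²⁺] = 0.36 M.

0.36 M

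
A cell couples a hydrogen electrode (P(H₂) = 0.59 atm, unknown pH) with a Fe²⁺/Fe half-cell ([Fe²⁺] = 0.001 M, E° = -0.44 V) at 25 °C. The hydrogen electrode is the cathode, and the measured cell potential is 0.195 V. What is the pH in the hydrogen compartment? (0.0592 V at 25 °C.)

pH = 5.75

E°_cell = 0.44 V and n = 2.
log Q = n(E° − E)/0.0592 = 2×(0.44 − 0.195)/0.0592 = 8.277.
With Q = [Fe²⁺]·P(H₂) / [H⁺]^2, solving for [H⁺] gives log[H⁺] = -5.753, so pH = 5.75.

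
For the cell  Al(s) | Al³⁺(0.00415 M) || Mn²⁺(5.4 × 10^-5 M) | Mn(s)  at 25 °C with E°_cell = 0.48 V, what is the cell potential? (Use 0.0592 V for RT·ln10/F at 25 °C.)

0.401 V

Balancing electrons gives n = 6; the reaction quotient is Q = [Al³⁺]^2/[Mn²⁺]^3 = 1.09 × 10^8.
At 25 °C, E = E° − (0.0592/n) log Q = 0.48 − (0.0592/6)(8.039) = 0.480 − 0.079 = 0.401 V.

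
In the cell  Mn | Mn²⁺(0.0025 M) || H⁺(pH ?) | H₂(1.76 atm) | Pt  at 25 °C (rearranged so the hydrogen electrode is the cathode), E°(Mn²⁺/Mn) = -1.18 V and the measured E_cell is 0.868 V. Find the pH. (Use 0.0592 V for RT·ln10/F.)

E°_cell = 1.18 V and n = 2.
log Q = n(E° − E)/0.0592 = 2×(1.18 − 0.868)/0.0592 = 10.541.
With Q = [Mn²⁺]·P(H₂) / [H⁺]^2, solving for [H⁺] gives log[H⁺] = -6.449, so pH = 6.45.

pH = 6.45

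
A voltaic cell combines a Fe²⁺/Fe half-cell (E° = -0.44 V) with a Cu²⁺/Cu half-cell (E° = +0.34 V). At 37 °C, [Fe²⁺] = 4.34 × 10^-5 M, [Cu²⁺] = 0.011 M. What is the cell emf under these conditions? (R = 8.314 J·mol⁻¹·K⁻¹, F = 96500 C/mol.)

0.854 V

The Cu²⁺/Cu couple has the higher reduction potential and acts as the cathode, so E°_cell = +0.34 − (-0.44) = 0.78 V.
Balancing electrons gives n = 2; the reaction quotient is Q = [Fe²⁺]/[Cu²⁺] = 0.00395.
E = E° − (RT/nF) ln Q = 0.78 − (8.314×310)/(2×96500) × (-5.535) = 0.780 + 0.074 = 0.854 V.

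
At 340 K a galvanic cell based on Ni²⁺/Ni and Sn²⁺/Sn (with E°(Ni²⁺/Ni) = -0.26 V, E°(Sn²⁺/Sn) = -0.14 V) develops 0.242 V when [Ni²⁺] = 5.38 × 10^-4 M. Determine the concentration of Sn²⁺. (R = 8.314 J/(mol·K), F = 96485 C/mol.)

From the Nernst equation, ln Q = nF(E° − E)/RT = 2×96485×(0.12 − 0.242)/(8.314×340) = -8.328, so Q = 2.42 × 10^-4.
With Q = [Ni²⁺]/[Sn²⁺] and the known concentrations, [Sn²⁺] in the denominator gives [Sn²⁺] = 2.2 M.

2.2 M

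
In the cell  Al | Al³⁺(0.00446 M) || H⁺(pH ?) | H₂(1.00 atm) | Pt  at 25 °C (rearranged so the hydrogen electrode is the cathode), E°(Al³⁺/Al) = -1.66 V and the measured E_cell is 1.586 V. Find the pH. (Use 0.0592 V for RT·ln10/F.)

E°_cell = 1.66 V and n = 6.
log Q = n(E° − E)/0.0592 = 6×(1.66 − 1.586)/0.0592 = 7.500.
With Q = [Al³⁺]^2·P(H₂)^3 / [H⁺]^6, solving for [H⁺] gives log[H⁺] = -2.034, so pH = 2.03.

pH = 2.03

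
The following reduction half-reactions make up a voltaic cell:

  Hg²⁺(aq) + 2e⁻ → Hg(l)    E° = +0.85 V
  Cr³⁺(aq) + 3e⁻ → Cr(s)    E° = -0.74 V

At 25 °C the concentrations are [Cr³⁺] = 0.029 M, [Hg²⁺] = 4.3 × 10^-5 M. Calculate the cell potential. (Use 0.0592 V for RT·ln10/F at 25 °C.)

1.49 V

The Hg²⁺/Hg couple has the higher reduction potential and acts as the cathode, so E°_cell = +0.85 − (-0.74) = 1.59 V.
Balancing electrons gives n = 6; the reaction quotient is Q = [Cr³⁺]^2/[Hg²⁺]^3 = 1.06 × 10^10.
At 25 °C, E = E° − (0.0592/n) log Q = 1.59 − (0.0592/6)(10.024) = 1.590 − 0.099 = 1.491 V.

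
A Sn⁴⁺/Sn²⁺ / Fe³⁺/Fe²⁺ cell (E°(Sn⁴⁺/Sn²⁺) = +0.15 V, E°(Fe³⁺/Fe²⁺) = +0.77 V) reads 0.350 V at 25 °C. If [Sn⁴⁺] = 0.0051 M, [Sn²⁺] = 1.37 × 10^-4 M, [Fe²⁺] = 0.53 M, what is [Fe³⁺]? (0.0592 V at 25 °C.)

From the Nernst equation, log Q = n(E° − E)/0.0592 = 2(0.62 − 0.350)/0.0592 = 9.122, so Q = 1.32 × 10^9.
With Q = [Sn⁴⁺]·[Fe²⁺]^2/([Sn²⁺]·[Fe³⁺]^2) and the known concentrations, [Fe³⁺]^2 in the denominator gives [Fe³⁺] = 8.9 × 10^-5 M.

8.9 × 10^-5 M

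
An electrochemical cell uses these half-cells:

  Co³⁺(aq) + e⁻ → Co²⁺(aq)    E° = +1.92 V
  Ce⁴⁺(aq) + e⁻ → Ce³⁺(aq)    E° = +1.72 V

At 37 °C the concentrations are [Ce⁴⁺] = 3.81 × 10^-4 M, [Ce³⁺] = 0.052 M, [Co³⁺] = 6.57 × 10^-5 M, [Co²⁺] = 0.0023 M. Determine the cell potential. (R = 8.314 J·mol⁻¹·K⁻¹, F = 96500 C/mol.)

0.236 V

The Co³⁺/Co²⁺ couple has the higher reduction potential and acts as the cathode, so E°_cell = +1.92 − (+1.72) = 0.20 V.
Balancing electrons gives n = 1; the reaction quotient is Q = [Ce⁴⁺]·[Co²⁺]/([Ce³⁺]·[Co³⁺]) = 0.256.
E = E° − (RT/nF) ln Q = 0.20 − (8.314×310)/(1×96500) × (-1.361) = 0.200 + 0.036 = 0.236 V.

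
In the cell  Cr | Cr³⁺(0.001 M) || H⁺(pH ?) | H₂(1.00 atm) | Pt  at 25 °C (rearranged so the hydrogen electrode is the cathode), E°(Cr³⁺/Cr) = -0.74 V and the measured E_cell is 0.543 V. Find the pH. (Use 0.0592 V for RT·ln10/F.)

E°_cell = 0.74 V and n = 6.
log Q = n(E° − E)/0.0592 = 6×(0.74 − 0.543)/0.0592 = 19.966.
With Q = [Cr³⁺]^2·P(H₂)^3 / [H⁺]^6, solving for [H⁺] gives log[H⁺] = -4.328, so pH = 4.33.

pH = 4.33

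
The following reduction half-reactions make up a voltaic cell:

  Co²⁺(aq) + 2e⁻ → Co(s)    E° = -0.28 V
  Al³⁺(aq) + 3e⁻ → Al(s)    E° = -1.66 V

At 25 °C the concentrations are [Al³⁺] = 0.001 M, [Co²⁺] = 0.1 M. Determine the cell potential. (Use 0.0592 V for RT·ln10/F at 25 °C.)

1.41 V

The Co²⁺/Co couple has the higher reduction potential and acts as the cathode, so E°_cell = -0.28 − (-1.66) = 1.38 V.
Balancing electrons gives n = 6; the reaction quotient is Q = [Al³⁺]^2/[Co²⁺]^3 = 0.00100.
At 25 °C, E = E° − (0.0592/n) log Q = 1.38 − (0.0592/6)(-3.000) = 1.380 + 0.030 = 1.410 V.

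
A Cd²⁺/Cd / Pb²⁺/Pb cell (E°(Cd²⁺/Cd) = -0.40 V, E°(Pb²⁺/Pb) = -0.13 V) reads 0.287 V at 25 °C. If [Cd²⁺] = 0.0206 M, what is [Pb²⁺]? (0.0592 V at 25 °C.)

From the Nernst equation, log Q = n(E° − E)/0.0592 = 2(0.27 − 0.287)/0.0592 = -0.574, so Q = 0.266.
With Q = [Cd²⁺]/[Pb²⁺] and the known concentrations, [Pb²⁺] in the denominator gives [Pb²⁺] = 0.077 M.

0.077 M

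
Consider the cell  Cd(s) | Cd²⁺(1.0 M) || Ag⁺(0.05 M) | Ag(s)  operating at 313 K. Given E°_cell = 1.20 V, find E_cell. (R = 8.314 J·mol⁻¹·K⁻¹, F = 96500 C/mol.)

Balancing electrons gives n = 2; the reaction quotient is Q = [Cd²⁺]/[Ag⁺]^2 = 400.
E = E° − (RT/nF) ln Q = 1.20 − (8.314×313)/(2×96500) × (5.991) = 1.200 − 0.081 = 1.119 V.

1.12 V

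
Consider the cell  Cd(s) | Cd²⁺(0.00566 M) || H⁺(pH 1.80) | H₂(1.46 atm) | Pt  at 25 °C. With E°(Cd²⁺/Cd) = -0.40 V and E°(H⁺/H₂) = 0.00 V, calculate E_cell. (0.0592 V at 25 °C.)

The hydrogen couple is the cathode, so E°_cell = 0.40 V; n = 2.
[H⁺] = 10^(−1.80) = 0.016 M, and Q = [Cd²⁺]·P(H₂) / [H⁺]^2 = 32.9.
E = E° − (0.0592/2) log Q = 0.40 − (0.0592/2)(1.517) = 0.355 V.

0.36 V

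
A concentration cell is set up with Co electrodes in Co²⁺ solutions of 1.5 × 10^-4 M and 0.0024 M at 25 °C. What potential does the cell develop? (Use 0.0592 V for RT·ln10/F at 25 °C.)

0.036 V

Both half-cells are Co²⁺/Co, so E°_cell = 0. The concentrated side is the cathode; the cell reaction moves Co²⁺ from high to low concentration with n = 2.
Q = [Co²⁺]_dilute/[Co²⁺]_conc = 1.5 × 10^-4/0.0024 = 0.0625.
E = 0 − (0.0592/2) log Q = −(0.0592/2)(-1.204) = 0.0356 V.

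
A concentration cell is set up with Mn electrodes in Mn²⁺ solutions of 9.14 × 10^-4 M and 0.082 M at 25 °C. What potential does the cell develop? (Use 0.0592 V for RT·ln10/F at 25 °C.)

Both half-cells are Mn²⁺/Mn, so E°_cell = 0. The concentrated side is the cathode; the cell reaction moves Mn²⁺ from high to low concentration with n = 2.
Q = [Mn²⁺]_dilute/[Mn²⁺]_conc = 9.14 × 10^-4/0.082 = 0.0111.
E = 0 − (0.0592/2) log Q = −(0.0592/2)(-1.953) = 0.0578 V.

0.058 V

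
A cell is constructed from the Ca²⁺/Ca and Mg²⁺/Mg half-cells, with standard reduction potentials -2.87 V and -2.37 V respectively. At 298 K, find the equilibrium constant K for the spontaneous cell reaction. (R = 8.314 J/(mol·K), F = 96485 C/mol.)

E°_cell = -2.37 − (-2.87) = 0.50 V, with n = 2 electrons transferred.
At equilibrium E = 0, so the Nernst equation gives ln K = nFE°/RT = (2)(96485)(0.50)/((8.314)(298)) = 38.94.
K = e^38.94 = 8.2 × 10^16.

8.2 × 10^16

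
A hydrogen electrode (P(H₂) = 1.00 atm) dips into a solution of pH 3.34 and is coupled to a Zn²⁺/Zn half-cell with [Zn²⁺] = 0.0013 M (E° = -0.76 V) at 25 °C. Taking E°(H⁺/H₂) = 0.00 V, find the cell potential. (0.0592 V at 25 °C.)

0.65 V

The hydrogen couple is the cathode, so E°_cell = 0.76 V; n = 2.
[H⁺] = 10^(−3.34) = 4.6 × 10^-4 M, and Q = [Zn²⁺]·P(H₂) / [H⁺]^2 = 6220.
E = E° − (0.0592/2) log Q = 0.76 − (0.0592/2)(3.794) = 0.648 V.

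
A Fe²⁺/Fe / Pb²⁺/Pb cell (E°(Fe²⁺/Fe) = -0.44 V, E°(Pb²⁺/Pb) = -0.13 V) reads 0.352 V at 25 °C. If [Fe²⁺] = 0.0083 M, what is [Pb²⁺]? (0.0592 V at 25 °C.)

0.22 M

From the Nernst equation, log Q = n(E° − E)/0.0592 = 2(0.31 − 0.352)/0.0592 = -1.419, so Q = 0.0381.
With Q = [Fe²⁺]/[Pb²⁺] and the known concentrations, [Pb²⁺] in the denominator gives [Pb²⁺] = 0.22 M.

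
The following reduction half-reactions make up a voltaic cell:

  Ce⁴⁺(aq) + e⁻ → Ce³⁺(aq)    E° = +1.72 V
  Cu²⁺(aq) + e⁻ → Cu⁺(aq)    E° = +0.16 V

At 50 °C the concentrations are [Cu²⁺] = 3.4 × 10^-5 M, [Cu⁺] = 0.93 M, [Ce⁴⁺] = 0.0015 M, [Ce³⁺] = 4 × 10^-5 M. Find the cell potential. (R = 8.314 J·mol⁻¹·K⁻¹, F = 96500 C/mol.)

1.95 V

The Ce⁴⁺/Ce³⁺ couple has the higher reduction potential and acts as the cathode, so E°_cell = +1.72 − (+0.16) = 1.56 V.
Balancing electrons gives n = 1; the reaction quotient is Q = [Cu²⁺]·[Ce³⁺]/([Cu⁺]·[Ce⁴⁺]) = 9.75 × 10^-7.
E = E° − (RT/nF) ln Q = 1.56 − (8.314×323)/(1×96500) × (-13.841) = 1.560 + 0.385 = 1.945 V.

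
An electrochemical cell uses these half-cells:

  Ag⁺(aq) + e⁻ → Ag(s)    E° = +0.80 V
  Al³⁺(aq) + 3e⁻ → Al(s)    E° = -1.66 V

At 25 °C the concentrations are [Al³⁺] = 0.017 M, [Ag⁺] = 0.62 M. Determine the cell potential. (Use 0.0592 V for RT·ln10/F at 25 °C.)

2.48 V

The Ag⁺/Ag couple has the higher reduction potential and acts as the cathode, so E°_cell = +0.80 − (-1.66) = 2.46 V.
Balancing electrons gives n = 3; the reaction quotient is Q = [Al³⁺]/[Ag⁺]^3 = 0.0713.
At 25 °C, E = E° − (0.0592/n) log Q = 2.46 − (0.0592/3)(-1.147) = 2.460 + 0.023 = 2.483 V.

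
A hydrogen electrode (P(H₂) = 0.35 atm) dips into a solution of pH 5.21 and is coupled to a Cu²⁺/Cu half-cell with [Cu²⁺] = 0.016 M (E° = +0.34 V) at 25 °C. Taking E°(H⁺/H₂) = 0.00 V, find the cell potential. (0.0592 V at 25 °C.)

The Cu²⁺/Cu couple is the cathode, so E°_cell = 0.34 V; n = 2.
[H⁺] = 10^(−5.21) = 6.2 × 10^-6 M, and Q = [H⁺]^2 / ([Cu²⁺]·P(H₂)) = 6.79 × 10^-9.
E = E° − (0.0592/2) log Q = 0.34 − (0.0592/2)(-8.168) = 0.582 V.

0.58 V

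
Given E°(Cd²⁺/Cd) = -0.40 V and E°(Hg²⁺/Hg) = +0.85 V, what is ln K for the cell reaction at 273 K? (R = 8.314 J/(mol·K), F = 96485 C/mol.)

ln K = 106.3

E°_cell = +0.85 − (-0.40) = 1.25 V, with n = 2 electrons transferred.
At equilibrium E = 0, so the Nernst equation gives ln K = nFE°/RT = (2)(96485)(1.25)/((8.314)(273)) = 106.27.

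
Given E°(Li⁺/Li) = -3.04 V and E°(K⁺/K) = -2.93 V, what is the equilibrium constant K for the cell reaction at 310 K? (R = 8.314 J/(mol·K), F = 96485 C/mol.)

61

E°_cell = -2.93 − (-3.04) = 0.11 V, with n = 1 electron transferred.
At equilibrium E = 0, so the Nernst equation gives ln K = nFE°/RT = (1)(96485)(0.11)/((8.314)(310)) = 4.12.
K = e^4.12 = 61.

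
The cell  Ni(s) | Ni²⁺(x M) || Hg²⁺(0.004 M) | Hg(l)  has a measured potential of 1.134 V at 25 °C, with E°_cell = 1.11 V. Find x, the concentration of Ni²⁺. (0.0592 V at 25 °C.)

From the Nernst equation, log Q = n(E° − E)/0.0592 = 2(1.11 − 1.134)/0.0592 = -0.811, so Q = 0.155.
With Q = [Ni²⁺]/[Hg²⁺] and the known concentrations, [Ni²⁺] in the numerator gives [Ni²⁺] = 6.2 × 10^-4 M.

6.2 × 10^-4 M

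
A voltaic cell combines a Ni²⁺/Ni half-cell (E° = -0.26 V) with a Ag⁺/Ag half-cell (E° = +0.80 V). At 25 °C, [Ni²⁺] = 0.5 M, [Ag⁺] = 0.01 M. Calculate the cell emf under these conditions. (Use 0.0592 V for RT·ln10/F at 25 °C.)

0.951 V

The Ag⁺/Ag couple has the higher reduction potential and acts as the cathode, so E°_cell = +0.80 − (-0.26) = 1.06 V.
Balancing electrons gives n = 2; the reaction quotient is Q = [Ni²⁺]/[Ag⁺]^2 = 5000.
At 25 °C, E = E° − (0.0592/n) log Q = 1.06 − (0.0592/2)(3.699) = 1.060 − 0.109 = 0.951 V.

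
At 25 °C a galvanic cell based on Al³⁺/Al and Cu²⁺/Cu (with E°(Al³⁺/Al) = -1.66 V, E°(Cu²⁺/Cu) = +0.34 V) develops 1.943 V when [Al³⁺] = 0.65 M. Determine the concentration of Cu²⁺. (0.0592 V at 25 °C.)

0.0089 M

From the Nernst equation, log Q = n(E° − E)/0.0592 = 6(2.00 − 1.943)/0.0592 = 5.777, so Q = 5.98 × 10^5.
With Q = [Al³⁺]^2/[Cu²⁺]^3 and the known concentrations, [Cu²⁺]^3 in the denominator gives [Cu²⁺] = 0.0089 M.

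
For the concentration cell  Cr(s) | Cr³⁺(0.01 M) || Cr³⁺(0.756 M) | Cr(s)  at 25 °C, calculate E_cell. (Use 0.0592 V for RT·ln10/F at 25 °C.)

Both half-cells are Cr³⁺/Cr, so E°_cell = 0. The concentrated side is the cathode; the cell reaction moves Cr³⁺ from high to low concentration with n = 3.
Q = [Cr³⁺]_dilute/[Cr³⁺]_conc = 0.01/0.756 = 0.0132.
E = 0 − (0.0592/3) log Q = −(0.0592/3)(-1.879) = 0.0371 V.

0.037 V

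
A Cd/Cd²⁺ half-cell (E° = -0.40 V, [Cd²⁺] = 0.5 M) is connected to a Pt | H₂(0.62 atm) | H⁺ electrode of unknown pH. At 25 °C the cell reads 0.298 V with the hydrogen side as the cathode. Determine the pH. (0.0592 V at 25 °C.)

E°_cell = 0.40 V and n = 2.
log Q = n(E° − E)/0.0592 = 2×(0.40 − 0.298)/0.0592 = 3.446.
With Q = [Cd²⁺]·P(H₂) / [H⁺]^2, solving for [H⁺] gives log[H⁺] = -1.977, so pH = 1.98.

pH = 1.98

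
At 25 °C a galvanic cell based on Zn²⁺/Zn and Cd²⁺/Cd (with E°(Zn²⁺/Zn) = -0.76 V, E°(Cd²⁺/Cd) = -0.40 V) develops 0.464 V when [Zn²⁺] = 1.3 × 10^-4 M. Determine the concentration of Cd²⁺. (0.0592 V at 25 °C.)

0.42 M

From the Nernst equation, log Q = n(E° − E)/0.0592 = 2(0.36 − 0.464)/0.0592 = -3.514, so Q = 3.07 × 10^-4.
With Q = [Zn²⁺]/[Cd²⁺] and the known concentrations, [Cd²⁺] in the denominator gives [Cd²⁺] = 0.42 M.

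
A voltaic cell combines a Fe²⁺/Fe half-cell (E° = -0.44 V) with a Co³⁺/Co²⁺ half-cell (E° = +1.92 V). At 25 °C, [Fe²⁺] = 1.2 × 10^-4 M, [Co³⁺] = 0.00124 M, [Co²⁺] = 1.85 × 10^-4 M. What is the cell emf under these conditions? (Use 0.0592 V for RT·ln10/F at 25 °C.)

2.52 V

The Co³⁺/Co²⁺ couple has the higher reduction potential and acts as the cathode, so E°_cell = +1.92 − (-0.44) = 2.36 V.
Balancing electrons gives n = 2; the reaction quotient is Q = [Fe²⁺]·[Co²⁺]^2/[Co³⁺]^2 = 2.67 × 10^-6.
At 25 °C, E = E° − (0.0592/n) log Q = 2.36 − (0.0592/2)(-5.573) = 2.360 + 0.165 = 2.525 V.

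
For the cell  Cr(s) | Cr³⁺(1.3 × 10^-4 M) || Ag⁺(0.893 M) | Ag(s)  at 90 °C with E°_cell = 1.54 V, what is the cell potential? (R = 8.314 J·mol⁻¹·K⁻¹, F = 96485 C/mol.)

Balancing electrons gives n = 3; the reaction quotient is Q = [Cr³⁺]/[Ag⁺]^3 = 1.83 × 10^-4.
E = E° − (RT/nF) ln Q = 1.54 − (8.314×363)/(3×96485) × (-8.608) = 1.540 + 0.090 = 1.630 V.

1.63 V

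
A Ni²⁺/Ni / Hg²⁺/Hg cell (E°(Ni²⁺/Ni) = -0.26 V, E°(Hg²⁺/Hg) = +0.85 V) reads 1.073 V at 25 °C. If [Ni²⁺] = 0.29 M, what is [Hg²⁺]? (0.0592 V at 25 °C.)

0.016 M

From the Nernst equation, log Q = n(E° − E)/0.0592 = 2(1.11 − 1.073)/0.0592 = 1.250, so Q = 17.8.
With Q = [Ni²⁺]/[Hg²⁺] and the known concentrations, [Hg²⁺] in the denominator gives [Hg²⁺] = 0.016 M.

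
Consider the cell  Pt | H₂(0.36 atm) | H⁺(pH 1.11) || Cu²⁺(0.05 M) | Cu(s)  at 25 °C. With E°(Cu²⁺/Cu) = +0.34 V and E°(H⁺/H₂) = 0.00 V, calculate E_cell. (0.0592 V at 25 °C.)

The Cu²⁺/Cu couple is the cathode, so E°_cell = 0.34 V; n = 2.
[H⁺] = 10^(−1.11) = 0.078 M, and Q = [H⁺]^2 / ([Cu²⁺]·P(H₂)) = 0.335.
E = E° − (0.0592/2) log Q = 0.34 − (0.0592/2)(-0.475) = 0.354 V.

0.35 V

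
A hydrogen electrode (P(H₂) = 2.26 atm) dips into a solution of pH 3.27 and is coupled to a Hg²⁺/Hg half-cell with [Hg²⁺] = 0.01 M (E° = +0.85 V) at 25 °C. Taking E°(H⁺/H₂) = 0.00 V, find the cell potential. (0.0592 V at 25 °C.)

The Hg²⁺/Hg couple is the cathode, so E°_cell = 0.85 V; n = 2.
[H⁺] = 10^(−3.27) = 5.4 × 10^-4 M, and Q = [H⁺]^2 / ([Hg²⁺]·P(H₂)) = 1.28 × 10^-5.
E = E° − (0.0592/2) log Q = 0.85 − (0.0592/2)(-4.894) = 0.995 V.

0.99 V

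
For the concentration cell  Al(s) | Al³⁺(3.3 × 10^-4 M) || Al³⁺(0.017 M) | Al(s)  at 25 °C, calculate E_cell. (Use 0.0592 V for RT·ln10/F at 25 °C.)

Both half-cells are Al³⁺/Al, so E°_cell = 0. The concentrated side is the cathode; the cell reaction moves Al³⁺ from high to low concentration with n = 3.
Q = [Al³⁺]_dilute/[Al³⁺]_conc = 3.3 × 10^-4/0.017 = 0.0194.
E = 0 − (0.0592/3) log Q = −(0.0592/3)(-1.712) = 0.0338 V.

0.034 V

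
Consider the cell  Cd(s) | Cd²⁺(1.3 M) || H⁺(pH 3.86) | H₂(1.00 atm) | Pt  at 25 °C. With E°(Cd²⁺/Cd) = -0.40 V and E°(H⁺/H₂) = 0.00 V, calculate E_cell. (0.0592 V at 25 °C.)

The hydrogen couple is the cathode, so E°_cell = 0.40 V; n = 2.
[H⁺] = 10^(−3.86) = 1.4 × 10^-4 M, and Q = [Cd²⁺]·P(H₂) / [H⁺]^2 = 6.82 × 10^7.
E = E° − (0.0592/2) log Q = 0.40 − (0.0592/2)(7.834) = 0.168 V.

0.17 V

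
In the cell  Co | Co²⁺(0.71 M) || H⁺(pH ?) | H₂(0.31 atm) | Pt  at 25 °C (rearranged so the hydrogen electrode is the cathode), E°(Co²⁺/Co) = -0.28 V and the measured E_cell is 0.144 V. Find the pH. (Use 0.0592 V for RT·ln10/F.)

E°_cell = 0.28 V and n = 2.
log Q = n(E° − E)/0.0592 = 2×(0.28 − 0.144)/0.0592 = 4.595.
With Q = [Co²⁺]·P(H₂) / [H⁺]^2, solving for [H⁺] gives log[H⁺] = -2.626, so pH = 2.63.

pH = 2.63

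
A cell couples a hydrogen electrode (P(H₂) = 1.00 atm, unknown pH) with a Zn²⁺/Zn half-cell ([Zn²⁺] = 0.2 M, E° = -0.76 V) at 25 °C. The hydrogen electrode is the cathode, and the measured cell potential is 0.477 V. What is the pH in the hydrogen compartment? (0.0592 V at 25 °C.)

pH = 5.13

E°_cell = 0.76 V and n = 2.
log Q = n(E° − E)/0.0592 = 2×(0.76 − 0.477)/0.0592 = 9.561.
With Q = [Zn²⁺]·P(H₂) / [H⁺]^2, solving for [H⁺] gives log[H⁺] = -5.130, so pH = 5.13.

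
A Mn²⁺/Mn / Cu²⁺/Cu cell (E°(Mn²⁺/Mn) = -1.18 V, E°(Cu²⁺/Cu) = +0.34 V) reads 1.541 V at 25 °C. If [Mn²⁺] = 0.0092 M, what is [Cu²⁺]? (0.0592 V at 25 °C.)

From the Nernst equation, log Q = n(E° − E)/0.0592 = 2(1.52 − 1.541)/0.0592 = -0.709, so Q = 0.195.
With Q = [Mn²⁺]/[Cu²⁺] and the known concentrations, [Cu²⁺] in the denominator gives [Cu²⁺] = 0.047 M.

0.047 M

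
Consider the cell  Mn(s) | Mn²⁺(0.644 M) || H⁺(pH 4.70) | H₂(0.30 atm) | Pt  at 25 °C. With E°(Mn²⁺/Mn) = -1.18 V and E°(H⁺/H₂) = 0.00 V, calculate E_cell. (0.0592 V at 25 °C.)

0.92 V

The hydrogen couple is the cathode, so E°_cell = 1.18 V; n = 2.
[H⁺] = 10^(−4.70) = 2 × 10^-5 M, and Q = [Mn²⁺]·P(H₂) / [H⁺]^2 = 4.85 × 10^8.
E = E° − (0.0592/2) log Q = 1.18 − (0.0592/2)(8.686) = 0.923 V.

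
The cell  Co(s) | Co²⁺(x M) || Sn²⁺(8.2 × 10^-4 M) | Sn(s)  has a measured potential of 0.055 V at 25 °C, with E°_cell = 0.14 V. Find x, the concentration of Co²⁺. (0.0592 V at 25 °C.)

0.61 M

From the Nernst equation, log Q = n(E° − E)/0.0592 = 2(0.14 − 0.055)/0.0592 = 2.872, so Q = 744.
With Q = [Co²⁺]/[Sn²⁺] and the known concentrations, [Co²⁺] in the numerator gives [Co²⁺] = 0.61 M.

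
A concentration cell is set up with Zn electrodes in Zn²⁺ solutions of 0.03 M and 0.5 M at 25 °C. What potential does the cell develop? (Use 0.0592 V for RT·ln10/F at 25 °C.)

0.036 V

Both half-cells are Zn²⁺/Zn, so E°_cell = 0. The concentrated side is the cathode; the cell reaction moves Zn²⁺ from high to low concentration with n = 2.
Q = [Zn²⁺]_dilute/[Zn²⁺]_conc = 0.03/0.5 = 0.0600.
E = 0 − (0.0592/2) log Q = −(0.0592/2)(-1.222) = 0.0362 V.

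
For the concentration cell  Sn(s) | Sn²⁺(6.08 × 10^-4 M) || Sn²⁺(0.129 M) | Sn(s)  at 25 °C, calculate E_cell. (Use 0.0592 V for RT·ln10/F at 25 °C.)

0.069 V

Both half-cells are Sn²⁺/Sn, so E°_cell = 0. The concentrated side is the cathode; the cell reaction moves Sn²⁺ from high to low concentration with n = 2.
Q = [Sn²⁺]_dilute/[Sn²⁺]_conc = 6.08 × 10^-4/0.129 = 0.00471.
E = 0 − (0.0592/2) log Q = −(0.0592/2)(-2.327) = 0.0689 V.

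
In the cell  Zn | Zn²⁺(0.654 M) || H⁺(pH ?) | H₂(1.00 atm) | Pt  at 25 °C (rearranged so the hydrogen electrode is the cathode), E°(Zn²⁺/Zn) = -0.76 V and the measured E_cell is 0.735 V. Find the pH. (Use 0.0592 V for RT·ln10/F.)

pH = 0.51

E°_cell = 0.76 V and n = 2.
log Q = n(E° − E)/0.0592 = 2×(0.76 − 0.735)/0.0592 = 0.845.
With Q = [Zn²⁺]·P(H₂) / [H⁺]^2, solving for [H⁺] gives log[H⁺] = -0.515, so pH = 0.51.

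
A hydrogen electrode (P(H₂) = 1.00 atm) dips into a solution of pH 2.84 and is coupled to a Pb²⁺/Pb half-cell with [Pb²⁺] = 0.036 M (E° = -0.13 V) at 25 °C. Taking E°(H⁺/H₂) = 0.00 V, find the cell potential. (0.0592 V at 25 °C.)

0.005 V

The hydrogen couple is the cathode, so E°_cell = 0.13 V; n = 2.
[H⁺] = 10^(−2.84) = 0.0014 M, and Q = [Pb²⁺]·P(H₂) / [H⁺]^2 = 1.72 × 10^4.
E = E° − (0.0592/2) log Q = 0.13 − (0.0592/2)(4.236) = 0.005 V.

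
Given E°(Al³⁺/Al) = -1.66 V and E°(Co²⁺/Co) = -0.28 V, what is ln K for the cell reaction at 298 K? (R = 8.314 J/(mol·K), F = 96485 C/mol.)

ln K = 322.5

E°_cell = -0.28 − (-1.66) = 1.38 V, with n = 6 electrons transferred.
At equilibrium E = 0, so the Nernst equation gives ln K = nFE°/RT = (6)(96485)(1.38)/((8.314)(298)) = 322.45.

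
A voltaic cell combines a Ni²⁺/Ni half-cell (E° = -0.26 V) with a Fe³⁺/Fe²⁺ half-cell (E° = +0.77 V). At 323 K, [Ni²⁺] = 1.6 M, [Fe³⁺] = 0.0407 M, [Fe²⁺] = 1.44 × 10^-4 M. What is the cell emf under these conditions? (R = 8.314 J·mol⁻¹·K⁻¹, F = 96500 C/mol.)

The Fe³⁺/Fe²⁺ couple has the higher reduction potential and acts as the cathode, so E°_cell = +0.77 − (-0.26) = 1.03 V.
Balancing electrons gives n = 2; the reaction quotient is Q = [Ni²⁺]·[Fe²⁺]^2/[Fe³⁺]^2 = 2 × 10^-5.
E = E° − (RT/nF) ln Q = 1.03 − (8.314×323)/(2×96500) × (-10.818) = 1.030 + 0.151 = 1.181 V.

1.18 V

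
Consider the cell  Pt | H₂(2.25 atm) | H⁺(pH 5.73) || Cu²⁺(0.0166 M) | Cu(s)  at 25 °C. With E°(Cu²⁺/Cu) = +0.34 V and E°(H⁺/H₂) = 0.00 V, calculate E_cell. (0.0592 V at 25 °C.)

0.64 V

The Cu²⁺/Cu couple is the cathode, so E°_cell = 0.34 V; n = 2.
[H⁺] = 10^(−5.73) = 1.9 × 10^-6 M, and Q = [H⁺]^2 / ([Cu²⁺]·P(H₂)) = 9.28 × 10^-11.
E = E° − (0.0592/2) log Q = 0.34 − (0.0592/2)(-10.032) = 0.637 V.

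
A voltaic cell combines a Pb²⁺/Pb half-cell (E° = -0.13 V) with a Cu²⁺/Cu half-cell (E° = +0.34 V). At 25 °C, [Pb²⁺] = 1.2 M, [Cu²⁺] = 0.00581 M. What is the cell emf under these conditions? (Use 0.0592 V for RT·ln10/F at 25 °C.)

0.401 V

The Cu²⁺/Cu couple has the higher reduction potential and acts as the cathode, so E°_cell = +0.34 − (-0.13) = 0.47 V.
Balancing electrons gives n = 2; the reaction quotient is Q = [Pb²⁺]/[Cu²⁺] = 207.
At 25 °C, E = E° − (0.0592/n) log Q = 0.47 − (0.0592/2)(2.315) = 0.470 − 0.069 = 0.401 V.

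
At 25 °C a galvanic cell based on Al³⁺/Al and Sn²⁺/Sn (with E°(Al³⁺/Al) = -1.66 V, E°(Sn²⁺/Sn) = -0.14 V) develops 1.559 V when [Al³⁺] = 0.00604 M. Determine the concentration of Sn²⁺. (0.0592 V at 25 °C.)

0.69 M

From the Nernst equation, log Q = n(E° − E)/0.0592 = 6(1.52 − 1.559)/0.0592 = -3.953, so Q = 1.12 × 10^-4.
With Q = [Al³⁺]^2/[Sn²⁺]^3 and the known concentrations, [Sn²⁺]^3 in the denominator gives [Sn²⁺] = 0.69 M.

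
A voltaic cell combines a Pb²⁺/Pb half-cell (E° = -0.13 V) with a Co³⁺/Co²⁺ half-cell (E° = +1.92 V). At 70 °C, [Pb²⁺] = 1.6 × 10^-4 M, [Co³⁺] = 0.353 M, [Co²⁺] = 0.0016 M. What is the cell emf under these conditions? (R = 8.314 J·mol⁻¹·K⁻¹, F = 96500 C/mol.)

2.34 V

The Co³⁺/Co²⁺ couple has the higher reduction potential and acts as the cathode, so E°_cell = +1.92 − (-0.13) = 2.05 V.
Balancing electrons gives n = 2; the reaction quotient is Q = [Pb²⁺]·[Co²⁺]^2/[Co³⁺]^2 = 3.29 × 10^-9.
E = E° − (RT/nF) ln Q = 2.05 − (8.314×343)/(2×96500) × (-19.533) = 2.050 + 0.289 = 2.339 V.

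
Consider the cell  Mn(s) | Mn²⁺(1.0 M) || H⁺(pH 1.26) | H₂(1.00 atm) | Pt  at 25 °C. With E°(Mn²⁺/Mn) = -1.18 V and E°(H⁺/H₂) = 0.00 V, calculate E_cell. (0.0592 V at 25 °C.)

The hydrogen couple is the cathode, so E°_cell = 1.18 V; n = 2.
[H⁺] = 10^(−1.26) = 0.055 M, and Q = [Mn²⁺]·P(H₂) / [H⁺]^2 = 331.
E = E° − (0.0592/2) log Q = 1.18 − (0.0592/2)(2.520) = 1.105 V.

1.11 V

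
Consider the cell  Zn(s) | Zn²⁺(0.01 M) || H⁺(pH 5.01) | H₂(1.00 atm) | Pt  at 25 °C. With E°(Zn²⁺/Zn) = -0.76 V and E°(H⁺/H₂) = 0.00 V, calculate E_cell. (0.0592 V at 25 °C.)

The hydrogen couple is the cathode, so E°_cell = 0.76 V; n = 2.
[H⁺] = 10^(−5.01) = 9.8 × 10^-6 M, and Q = [Zn²⁺]·P(H₂) / [H⁺]^2 = 1.05 × 10^8.
E = E° − (0.0592/2) log Q = 0.76 − (0.0592/2)(8.020) = 0.523 V.

0.52 V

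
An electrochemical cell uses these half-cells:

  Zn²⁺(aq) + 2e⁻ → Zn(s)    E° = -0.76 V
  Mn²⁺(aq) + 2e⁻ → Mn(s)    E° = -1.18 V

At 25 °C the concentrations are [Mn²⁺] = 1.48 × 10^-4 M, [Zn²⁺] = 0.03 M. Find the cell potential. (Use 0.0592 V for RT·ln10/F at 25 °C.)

0.488 V

The Zn²⁺/Zn couple has the higher reduction potential and acts as the cathode, so E°_cell = -0.76 − (-1.18) = 0.42 V.
Balancing electrons gives n = 2; the reaction quotient is Q = [Mn²⁺]/[Zn²⁺] = 0.00493.
At 25 °C, E = E° − (0.0592/n) log Q = 0.42 − (0.0592/2)(-2.307) = 0.420 + 0.068 = 0.488 V.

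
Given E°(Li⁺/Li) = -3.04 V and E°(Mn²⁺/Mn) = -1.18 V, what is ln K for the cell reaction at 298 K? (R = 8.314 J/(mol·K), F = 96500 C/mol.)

E°_cell = -1.18 − (-3.04) = 1.86 V, with n = 2 electrons transferred.
At equilibrium E = 0, so the Nernst equation gives ln K = nFE°/RT = (2)(96500)(1.86)/((8.314)(298)) = 144.89.

ln K = 144.9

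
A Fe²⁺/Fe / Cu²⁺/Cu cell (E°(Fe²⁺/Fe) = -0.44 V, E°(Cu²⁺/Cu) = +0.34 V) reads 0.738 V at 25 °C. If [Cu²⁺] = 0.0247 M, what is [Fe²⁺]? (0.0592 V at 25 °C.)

0.65 M

From the Nernst equation, log Q = n(E° − E)/0.0592 = 2(0.78 − 0.738)/0.0592 = 1.419, so Q = 26.2.
With Q = [Fe²⁺]/[Cu²⁺] and the known concentrations, [Fe²⁺] in the numerator gives [Fe²⁺] = 0.65 M.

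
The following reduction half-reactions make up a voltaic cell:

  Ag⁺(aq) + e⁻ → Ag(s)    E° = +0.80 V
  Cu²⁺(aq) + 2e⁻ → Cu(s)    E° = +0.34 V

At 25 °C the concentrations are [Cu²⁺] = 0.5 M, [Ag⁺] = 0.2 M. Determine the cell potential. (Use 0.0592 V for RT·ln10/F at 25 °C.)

The Ag⁺/Ag couple has the higher reduction potential and acts as the cathode, so E°_cell = +0.80 − (+0.34) = 0.46 V.
Balancing electrons gives n = 2; the reaction quotient is Q = [Cu²⁺]/[Ag⁺]^2 = 12.5.
At 25 °C, E = E° − (0.0592/n) log Q = 0.46 − (0.0592/2)(1.097) = 0.460 − 0.032 = 0.428 V.

0.428 V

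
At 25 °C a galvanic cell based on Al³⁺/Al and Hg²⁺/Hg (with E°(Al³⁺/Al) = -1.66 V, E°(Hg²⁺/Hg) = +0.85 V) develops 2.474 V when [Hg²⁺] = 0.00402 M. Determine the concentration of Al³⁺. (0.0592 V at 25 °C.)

0.017 M

From the Nernst equation, log Q = n(E° − E)/0.0592 = 6(2.51 − 2.474)/0.0592 = 3.649, so Q = 4450.
With Q = [Al³⁺]^2/[Hg²⁺]^3 and the known concentrations, [Al³⁺]^2 in the numerator gives [Al³⁺] = 0.017 M.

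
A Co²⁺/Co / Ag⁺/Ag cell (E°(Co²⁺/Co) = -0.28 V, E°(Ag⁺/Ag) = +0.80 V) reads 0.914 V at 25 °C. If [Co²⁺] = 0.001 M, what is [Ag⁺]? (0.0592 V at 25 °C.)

From the Nernst equation, log Q = n(E° − E)/0.0592 = 2(1.08 − 0.914)/0.0592 = 5.608, so Q = 4.06 × 10^5.
With Q = [Co²⁺]/[Ag⁺]^2 and the known concentrations, [Ag⁺]^2 in the denominator gives [Ag⁺] = 5 × 10^-5 M.

5 × 10^-5 M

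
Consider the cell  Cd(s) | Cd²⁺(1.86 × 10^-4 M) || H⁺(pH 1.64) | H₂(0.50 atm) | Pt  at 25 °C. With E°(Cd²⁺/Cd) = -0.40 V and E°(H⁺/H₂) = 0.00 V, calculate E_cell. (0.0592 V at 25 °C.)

0.42 V

The hydrogen couple is the cathode, so E°_cell = 0.40 V; n = 2.
[H⁺] = 10^(−1.64) = 0.023 M, and Q = [Cd²⁺]·P(H₂) / [H⁺]^2 = 0.177.
E = E° − (0.0592/2) log Q = 0.40 − (0.0592/2)(-0.752) = 0.422 V.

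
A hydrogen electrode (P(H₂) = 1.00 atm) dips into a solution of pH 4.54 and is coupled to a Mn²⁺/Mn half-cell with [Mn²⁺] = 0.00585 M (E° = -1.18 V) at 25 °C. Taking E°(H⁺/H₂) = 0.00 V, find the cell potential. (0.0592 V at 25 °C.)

The hydrogen couple is the cathode, so E°_cell = 1.18 V; n = 2.
[H⁺] = 10^(−4.54) = 2.9 × 10^-5 M, and Q = [Mn²⁺]·P(H₂) / [H⁺]^2 = 7.03 × 10^6.
E = E° − (0.0592/2) log Q = 1.18 − (0.0592/2)(6.847) = 0.977 V.

0.98 V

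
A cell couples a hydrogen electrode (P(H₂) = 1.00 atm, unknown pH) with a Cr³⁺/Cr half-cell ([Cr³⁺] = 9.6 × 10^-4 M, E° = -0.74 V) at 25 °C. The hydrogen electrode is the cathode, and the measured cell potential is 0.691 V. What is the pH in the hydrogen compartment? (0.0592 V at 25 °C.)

pH = 1.83

E°_cell = 0.74 V and n = 6.
log Q = n(E° − E)/0.0592 = 6×(0.74 − 0.691)/0.0592 = 4.966.
With Q = [Cr³⁺]^2·P(H₂)^3 / [H⁺]^6, solving for [H⁺] gives log[H⁺] = -1.834, so pH = 1.83.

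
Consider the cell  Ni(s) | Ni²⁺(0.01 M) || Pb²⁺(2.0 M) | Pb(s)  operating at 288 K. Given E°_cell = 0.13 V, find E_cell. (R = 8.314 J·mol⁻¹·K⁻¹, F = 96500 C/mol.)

0.196 V

Balancing electrons gives n = 2; the reaction quotient is Q = [Ni²⁺]/[Pb²⁺] = 0.00500.
E = E° − (RT/nF) ln Q = 0.13 − (8.314×288)/(2×96500) × (-5.298) = 0.130 + 0.066 = 0.196 V.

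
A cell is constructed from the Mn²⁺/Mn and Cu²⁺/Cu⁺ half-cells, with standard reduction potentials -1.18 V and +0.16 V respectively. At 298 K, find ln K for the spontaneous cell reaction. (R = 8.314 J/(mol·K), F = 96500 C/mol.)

ln K = 104.4

E°_cell = +0.16 − (-1.18) = 1.34 V, with n = 2 electrons transferred.
At equilibrium E = 0, so the Nernst equation gives ln K = nFE°/RT = (2)(96500)(1.34)/((8.314)(298)) = 104.38.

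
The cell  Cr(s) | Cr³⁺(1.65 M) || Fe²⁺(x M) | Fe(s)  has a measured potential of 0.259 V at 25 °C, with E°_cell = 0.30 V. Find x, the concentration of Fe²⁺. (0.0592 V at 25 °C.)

0.058 M

From the Nernst equation, log Q = n(E° − E)/0.0592 = 6(0.30 − 0.259)/0.0592 = 4.155, so Q = 1.43 × 10^4.
With Q = [Cr³⁺]^2/[Fe²⁺]^3 and the known concentrations, [Fe²⁺]^3 in the denominator gives [Fe²⁺] = 0.058 M.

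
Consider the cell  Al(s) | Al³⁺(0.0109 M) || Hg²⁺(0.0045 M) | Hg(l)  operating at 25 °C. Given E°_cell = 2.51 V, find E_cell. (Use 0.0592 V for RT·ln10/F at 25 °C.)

2.48 V

Balancing electrons gives n = 6; the reaction quotient is Q = [Al³⁺]^2/[Hg²⁺]^3 = 1300.
At 25 °C, E = E° − (0.0592/n) log Q = 2.51 − (0.0592/6)(3.115) = 2.510 − 0.031 = 2.479 V.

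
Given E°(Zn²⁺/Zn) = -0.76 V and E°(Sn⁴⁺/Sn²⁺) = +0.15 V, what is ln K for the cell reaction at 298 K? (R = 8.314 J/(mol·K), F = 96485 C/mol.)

ln K = 70.9

E°_cell = +0.15 − (-0.76) = 0.91 V, with n = 2 electrons transferred.
At equilibrium E = 0, so the Nernst equation gives ln K = nFE°/RT = (2)(96485)(0.91)/((8.314)(298)) = 70.88.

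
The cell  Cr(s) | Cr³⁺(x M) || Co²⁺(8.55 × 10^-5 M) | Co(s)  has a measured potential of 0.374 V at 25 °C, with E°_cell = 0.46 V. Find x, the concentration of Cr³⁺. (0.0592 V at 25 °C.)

0.018 M

From the Nernst equation, log Q = n(E° − E)/0.0592 = 6(0.46 − 0.374)/0.0592 = 8.716, so Q = 5.2 × 10^8.
With Q = [Cr³⁺]^2/[Co²⁺]^3 and the known concentrations, [Cr³⁺]^2 in the numerator gives [Cr³⁺] = 0.018 M.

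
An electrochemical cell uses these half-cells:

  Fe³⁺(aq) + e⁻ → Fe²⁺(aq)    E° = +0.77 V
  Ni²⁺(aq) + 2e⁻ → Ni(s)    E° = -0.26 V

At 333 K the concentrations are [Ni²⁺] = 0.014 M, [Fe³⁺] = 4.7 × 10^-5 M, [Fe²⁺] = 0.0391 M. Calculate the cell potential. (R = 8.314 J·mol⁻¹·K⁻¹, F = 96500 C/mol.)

The Fe³⁺/Fe²⁺ couple has the higher reduction potential and acts as the cathode, so E°_cell = +0.77 − (-0.26) = 1.03 V.
Balancing electrons gives n = 2; the reaction quotient is Q = [Ni²⁺]·[Fe²⁺]^2/[Fe³⁺]^2 = 9690.
E = E° − (RT/nF) ln Q = 1.03 − (8.314×333)/(2×96500) × (9.179) = 1.030 − 0.132 = 0.898 V.

0.898 V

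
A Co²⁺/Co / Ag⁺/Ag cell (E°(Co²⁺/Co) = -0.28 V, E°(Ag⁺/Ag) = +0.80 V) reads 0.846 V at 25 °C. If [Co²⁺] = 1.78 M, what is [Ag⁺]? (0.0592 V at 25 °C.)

From the Nernst equation, log Q = n(E° − E)/0.0592 = 2(1.08 − 0.846)/0.0592 = 7.905, so Q = 8.04 × 10^7.
With Q = [Co²⁺]/[Ag⁺]^2 and the known concentrations, [Ag⁺]^2 in the denominator gives [Ag⁺] = 1.5 × 10^-4 M.

1.5 × 10^-4 M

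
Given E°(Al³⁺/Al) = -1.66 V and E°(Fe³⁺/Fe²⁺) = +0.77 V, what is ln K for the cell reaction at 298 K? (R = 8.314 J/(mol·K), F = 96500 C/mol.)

ln K = 283.9

E°_cell = +0.77 − (-1.66) = 2.43 V, with n = 3 electrons transferred.
At equilibrium E = 0, so the Nernst equation gives ln K = nFE°/RT = (3)(96500)(2.43)/((8.314)(298)) = 283.94.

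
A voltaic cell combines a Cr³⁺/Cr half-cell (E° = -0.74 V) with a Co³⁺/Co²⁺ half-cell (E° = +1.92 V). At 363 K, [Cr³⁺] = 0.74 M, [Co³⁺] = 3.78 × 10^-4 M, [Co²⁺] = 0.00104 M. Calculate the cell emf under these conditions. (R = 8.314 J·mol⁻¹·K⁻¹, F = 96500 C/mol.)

2.63 V

The Co³⁺/Co²⁺ couple has the higher reduction potential and acts as the cathode, so E°_cell = +1.92 − (-0.74) = 2.66 V.
Balancing electrons gives n = 3; the reaction quotient is Q = [Cr³⁺]·[Co²⁺]^3/[Co³⁺]^3 = 15.4.
E = E° − (RT/nF) ln Q = 2.66 − (8.314×363)/(3×96500) × (2.735) = 2.660 − 0.029 = 2.631 V.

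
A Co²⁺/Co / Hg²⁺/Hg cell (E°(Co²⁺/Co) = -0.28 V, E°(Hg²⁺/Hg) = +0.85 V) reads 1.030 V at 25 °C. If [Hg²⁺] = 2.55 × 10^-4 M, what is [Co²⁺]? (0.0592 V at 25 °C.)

0.61 M

From the Nernst equation, log Q = n(E° − E)/0.0592 = 2(1.13 − 1.030)/0.0592 = 3.378, so Q = 2390.
With Q = [Co²⁺]/[Hg²⁺] and the known concentrations, [Co²⁺] in the numerator gives [Co²⁺] = 0.61 M.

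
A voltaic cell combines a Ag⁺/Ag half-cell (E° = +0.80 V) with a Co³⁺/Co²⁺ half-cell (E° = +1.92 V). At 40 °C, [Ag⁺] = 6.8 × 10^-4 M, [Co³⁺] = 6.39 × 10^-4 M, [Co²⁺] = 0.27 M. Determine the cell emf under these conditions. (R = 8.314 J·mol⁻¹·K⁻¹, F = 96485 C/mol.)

The Co³⁺/Co²⁺ couple has the higher reduction potential and acts as the cathode, so E°_cell = +1.92 − (+0.80) = 1.12 V.
Balancing electrons gives n = 1; the reaction quotient is Q = [Ag⁺]·[Co²⁺]/[Co³⁺] = 0.287.
E = E° − (RT/nF) ln Q = 1.12 − (8.314×313)/(1×96485) × (-1.247) = 1.120 + 0.034 = 1.154 V.

1.15 V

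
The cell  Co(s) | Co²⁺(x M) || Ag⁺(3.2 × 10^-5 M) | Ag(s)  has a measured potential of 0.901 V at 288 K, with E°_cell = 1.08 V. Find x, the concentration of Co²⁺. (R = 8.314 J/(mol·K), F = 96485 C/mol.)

0.0019 M

From the Nernst equation, ln Q = nF(E° − E)/RT = 2×96485×(1.08 − 0.901)/(8.314×288) = 14.426, so Q = 1.84 × 10^6.
With Q = [Co²⁺]/[Ag⁺]^2 and the known concentrations, [Co²⁺] in the numerator gives [Co²⁺] = 0.0019 M.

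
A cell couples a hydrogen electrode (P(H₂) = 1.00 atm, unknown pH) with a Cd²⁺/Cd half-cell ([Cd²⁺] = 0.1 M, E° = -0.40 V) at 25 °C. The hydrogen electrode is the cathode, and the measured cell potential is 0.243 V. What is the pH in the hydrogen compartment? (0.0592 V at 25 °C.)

E°_cell = 0.40 V and n = 2.
log Q = n(E° − E)/0.0592 = 2×(0.40 − 0.243)/0.0592 = 5.304.
With Q = [Cd²⁺]·P(H₂) / [H⁺]^2, solving for [H⁺] gives log[H⁺] = -3.152, so pH = 3.15.

pH = 3.15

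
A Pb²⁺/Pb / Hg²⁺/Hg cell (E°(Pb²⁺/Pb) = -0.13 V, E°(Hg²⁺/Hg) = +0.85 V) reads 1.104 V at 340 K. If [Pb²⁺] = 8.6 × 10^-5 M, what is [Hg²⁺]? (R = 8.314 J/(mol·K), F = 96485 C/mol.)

0.41 M

From the Nernst equation, ln Q = nF(E° − E)/RT = 2×96485×(0.98 − 1.104)/(8.314×340) = -8.465, so Q = 2.11 × 10^-4.
With Q = [Pb²⁺]/[Hg²⁺] and the known concentrations, [Hg²⁺] in the denominator gives [Hg²⁺] = 0.41 M.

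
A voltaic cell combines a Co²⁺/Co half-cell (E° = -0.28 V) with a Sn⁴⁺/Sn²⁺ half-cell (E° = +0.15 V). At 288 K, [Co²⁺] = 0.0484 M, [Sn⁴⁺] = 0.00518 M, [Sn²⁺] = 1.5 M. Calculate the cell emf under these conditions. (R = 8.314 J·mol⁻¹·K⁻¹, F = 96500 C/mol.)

The Sn⁴⁺/Sn²⁺ couple has the higher reduction potential and acts as the cathode, so E°_cell = +0.15 − (-0.28) = 0.43 V.
Balancing electrons gives n = 2; the reaction quotient is Q = [Co²⁺]·[Sn²⁺]/[Sn⁴⁺] = 14.0.
E = E° − (RT/nF) ln Q = 0.43 − (8.314×288)/(2×96500) × (2.640) = 0.430 − 0.033 = 0.397 V.

0.397 V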